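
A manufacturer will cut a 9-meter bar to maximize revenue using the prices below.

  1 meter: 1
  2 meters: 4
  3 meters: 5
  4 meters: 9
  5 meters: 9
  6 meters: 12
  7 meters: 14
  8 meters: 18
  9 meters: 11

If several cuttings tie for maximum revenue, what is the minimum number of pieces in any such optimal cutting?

2

Build r[k] bottom-up: r[k] = max over allowed piece i of (p[i] + r[k−i]).
r[1] = 1
r[2] = max(1+1, 4+0) = 4
r[3] = max(1+4, 4+1, 5+0) = 5
r[4] = max(1+5, 4+4, 5+1, 9+0) = 9
r[5] = max(1+9, 4+5, 5+4, 9+1, 9+0) = 10
r[6] = max(1+10, 4+9, 5+5, 9+4, 9+1, 12+0) = 13
r[7] = max(1+13, 4+10, 5+9, …, 12+1, 14+0) = 14
r[8] = max(1+14, 4+13, 5+10, …, 14+1, 18+0) = 18
r[9] = max(1+18, 4+14, 5+13, …, 18+1, 11+0) = 19
Maximum revenue is 19.
Now minimize piece count subject to staying optimal: for each k, pieces[k] = 1 + min over i with p[i]+r[k−i]=r[k] of pieces[k−i].
pieces[6] = 2
pieces[7] = 1
pieces[8] = 1
pieces[9] = 2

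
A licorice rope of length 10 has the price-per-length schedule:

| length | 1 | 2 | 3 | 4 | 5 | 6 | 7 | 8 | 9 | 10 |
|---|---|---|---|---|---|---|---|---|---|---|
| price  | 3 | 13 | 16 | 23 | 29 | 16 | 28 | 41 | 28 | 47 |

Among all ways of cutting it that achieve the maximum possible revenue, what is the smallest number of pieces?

Build r[k] bottom-up: r[k] = max over allowed piece i of (p[i] + r[k−i]).
r[1] = 3
r[2] = max(3+3, 13+0) = 13
r[3] = max(3+13, 13+3, 16+0) = 16
r[4] = max(3+16, 13+13, 16+3, 23+0) = 26
r[5] = max(3+26, 13+16, 16+13, 23+3, 29+0) = 29
r[6] = max(3+29, 13+26, 16+16, 23+13, 29+3, 16+0) = 39
r[7] = max(3+39, 13+29, 16+26, …, 16+3, 28+0) = 42
r[8] = max(3+42, 13+39, 16+29, …, 28+3, 41+0) = 52
r[9] = max(3+52, 13+42, 16+39, …, 41+3, 28+0) = 55
r[10] = max(3+55, 13+52, 16+42, …, 28+3, 47+0) = 65
Maximum revenue is ¢65.
Now minimize piece count subject to staying optimal: for each k, pieces[k] = 1 + min over i with p[i]+r[k−i]=r[k] of pieces[k−i].
pieces[7] = 2
pieces[8] = 4
pieces[9] = 3
pieces[10] = 5

5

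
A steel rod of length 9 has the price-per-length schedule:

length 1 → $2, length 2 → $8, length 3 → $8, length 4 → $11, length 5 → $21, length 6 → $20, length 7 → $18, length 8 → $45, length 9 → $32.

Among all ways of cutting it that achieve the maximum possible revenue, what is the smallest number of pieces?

Let r[k] be the best obtainable value from length k. For each k, try every first piece i and keep the best of price[i] + r[k−i].
r[1] = 2
r[2] = 8
r[3] = 10  (first piece 1, then r[2]=8)
r[4] = 16  (first piece 2, then r[2]=8)
r[5] = 21
r[6] = 24  (first piece 2, then r[4]=16)
r[7] = 29  (first piece 2, then r[5]=21)
r[8] = 45
r[9] = 47  (first piece 1, then r[8]=45)
Maximum revenue is $47.
Now minimize piece count subject to staying optimal: for each k, pieces[k] = 1 + min over i with p[i]+r[k−i]=r[k] of pieces[k−i].
pieces[6] = 3
pieces[7] = 2
pieces[8] = 1
pieces[9] = 2

2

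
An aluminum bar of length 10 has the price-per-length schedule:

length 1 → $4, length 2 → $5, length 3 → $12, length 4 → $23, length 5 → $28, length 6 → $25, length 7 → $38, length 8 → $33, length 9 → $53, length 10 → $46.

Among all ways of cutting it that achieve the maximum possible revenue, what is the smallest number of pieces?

2

Let r[k] be the best obtainable value from length k. For each k, try every first piece i and keep the best of price[i] + r[k−i].
r[1] = 4
r[2] = 8  (first piece 1, then r[1]=4)
r[3] = 12  (first piece 1, then r[2]=8)
r[4] = 23
r[5] = 28
r[6] = 32  (first piece 1, then r[5]=28)
r[7] = 38
r[8] = 46  (first piece 4, then r[4]=23)
r[9] = 53
r[10] = 57  (first piece 1, then r[9]=53)
Maximum revenue is $57.
Now minimize piece count subject to staying optimal: for each k, pieces[k] = 1 + min over i with p[i]+r[k−i]=r[k] of pieces[k−i].
pieces[7] = 1
pieces[8] = 2
pieces[9] = 1
pieces[10] = 2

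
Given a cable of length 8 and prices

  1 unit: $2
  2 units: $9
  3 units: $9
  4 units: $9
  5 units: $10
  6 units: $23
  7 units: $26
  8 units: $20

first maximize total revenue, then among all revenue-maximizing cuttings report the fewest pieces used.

4

Build r[k] bottom-up: r[k] = max over allowed piece i of (p[i] + r[k−i]).
r[1] = 2
r[2] = 9
r[3] = 11  (first piece 1, then r[2]=9)
r[4] = 18  (first piece 2, then r[2]=9)
r[5] = 20  (first piece 1, then r[4]=18)
r[6] = 27  (first piece 2, then r[4]=18)
r[7] = 29  (first piece 1, then r[6]=27)
r[8] = 36  (first piece 2, then r[6]=27)
Maximum revenue is $36.
Now minimize piece count subject to staying optimal: for each k, pieces[k] = 1 + min over i with p[i]+r[k−i]=r[k] of pieces[k−i].
pieces[5] = 3
pieces[6] = 3
pieces[7] = 4
pieces[8] = 4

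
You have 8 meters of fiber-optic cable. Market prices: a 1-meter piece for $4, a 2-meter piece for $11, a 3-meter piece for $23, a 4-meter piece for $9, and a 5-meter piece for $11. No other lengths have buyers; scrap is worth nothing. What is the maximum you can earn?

57

Consider every possible first cut. r[k] is the best of p[i]+r[k−i] over all sellable i≤k.
r[1] = 4
r[2] = max(4+4, 11+0) = 11
r[3] = max(4+11, 11+4, 23+0) = 23
r[4] = max(4+23, 11+11, 23+4, 9+0) = 27
r[5] = max(4+27, 11+23, 23+11, 9+4, 11+0) = 34
r[6] = max(4+34, 11+27, 23+23, 9+11, 11+4) = 46
r[7] = max(4+46, 11+34, 23+27, 9+23, 11+11) = 50
r[8] = max(4+50, 11+46, 23+34, 9+27, 11+23) = 57
One optimal cutting: 3 + 3 + 2 → $57.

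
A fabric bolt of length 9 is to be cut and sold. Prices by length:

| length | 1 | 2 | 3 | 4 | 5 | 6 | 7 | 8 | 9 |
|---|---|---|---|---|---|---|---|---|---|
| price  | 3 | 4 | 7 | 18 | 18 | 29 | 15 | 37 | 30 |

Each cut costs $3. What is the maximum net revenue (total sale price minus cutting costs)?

37

Let net[k] be the best obtainable value from length k. For each k, try every first piece i and keep the best of price[i] + net[k−i] minus the 3 cut fee when i<k.
net[1] = 3
net[2] = 4
net[3] = 7
net[4] = 18
net[5] = 18  (first piece 1, then net[4]=18)
net[6] = 29
net[7] = 29  (first piece 1, then net[6]=29)
net[8] = 37
net[9] = 37  (first piece 1, then net[8]=37)
One optimal plan: pieces 8 + 1 (1 cut) → $40 − $3 = $37.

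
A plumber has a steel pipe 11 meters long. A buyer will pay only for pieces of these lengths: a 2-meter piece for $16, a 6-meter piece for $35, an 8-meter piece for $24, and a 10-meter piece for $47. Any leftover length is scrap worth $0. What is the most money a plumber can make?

80

Consider every possible first cut. best[k] is the best of p[i]+best[k−i] over all sellable i≤k.
best[1] = 0
best[2] = 16
best[3] = 16
best[4] = 32  (first piece 2, then best[2]=16)
best[5] = 32
best[6] = 48  (first piece 2, then best[4]=32)
best[7] = 48
best[8] = 64  (first piece 2, then best[6]=48)
best[9] = 64
best[10] = 80  (first piece 2, then best[8]=64)
best[11] = 80
One optimal cutting: pieces 2 + 2 + 2 + 2 + 2 with 1 meter of scrap → $80.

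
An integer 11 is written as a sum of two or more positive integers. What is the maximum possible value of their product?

54

Define m[k] = max over 1≤i<k of i · max(k−i, m[k−i]); the inner max lets the remainder stay uncut if that's better.
m[2] = 1*max(1,0) = 1*1 = 1
m[3] = max(1*2, 2*1) = 2
m[4] = max(1*3, 2*2, 3*1) = 4
m[5] = max(1*4, 2*3, 3*2, 4*1) = 6
m[6] = max(1*6, 2*4, 3*3, 4*2, 5*1) = 9
m[7] = max(1*9, 2*6, 3*4, 4*3, 5*2, 6*1) = 12
m[8] = max(1*12, 2*9, 3*6, …, 6*2, 7*1) = 18
m[9] = max(1*18, 2*12, 3*9, …, 7*2, 8*1) = 27
m[10] = max(1*27, 2*18, 3*12, …, 8*2, 9*1) = 36
m[11] = max(1*36, 2*27, 3*18, …, 9*2, 10*1) = 54
One optimal split: 3 + 3 + 3 + 2; product 3*3*3*2 = 54.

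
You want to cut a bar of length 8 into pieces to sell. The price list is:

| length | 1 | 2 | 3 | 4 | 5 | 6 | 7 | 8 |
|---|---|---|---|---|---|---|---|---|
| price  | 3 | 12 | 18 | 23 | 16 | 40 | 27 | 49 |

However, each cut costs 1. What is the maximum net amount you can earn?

Build v[k] bottom-up: v[k] = max over allowed piece i of (p[i] + v[k−i]) − 1 per cut.
v[1] = 3
v[2] = max(3+3-1, 12+0) = 12
v[3] = max(3+12-1, 12+3-1, 18+0) = 18
v[4] = max(3+18-1, 12+12-1, 18+3-1, 23+0) = 23
v[5] = max(3+23-1, 12+18-1, 18+12-1, 23+3-1, 16+0) = 29
v[6] = max(3+29-1, 12+23-1, 18+18-1, 23+12-1, 16+3-1, 40+0) = 40
v[7] = max(3+40-1, 12+29-1, 18+23-1, …, 40+3-1, 27+0) = 42
v[8] = max(3+42-1, 12+40-1, 18+29-1, …, 27+3-1, 49+0) = 51
One optimal plan: pieces 6 + 2 (1 cut) → 52 − 1 = 51.

51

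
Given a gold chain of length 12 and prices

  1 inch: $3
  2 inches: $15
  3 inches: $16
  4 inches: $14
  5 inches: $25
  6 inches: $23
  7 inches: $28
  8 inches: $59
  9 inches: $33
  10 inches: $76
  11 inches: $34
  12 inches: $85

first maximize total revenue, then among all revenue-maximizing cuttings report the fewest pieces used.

Build r[k] bottom-up: r[k] = max over allowed piece i of (p[i] + r[k−i]).
r[1] = 3
r[2] = 15
r[3] = 18  (first piece 1, then r[2]=15)
r[4] = 30  (first piece 2, then r[2]=15)
r[5] = 33  (first piece 1, then r[4]=30)
r[6] = 45  (first piece 2, then r[4]=30)
r[7] = 48  (first piece 1, then r[6]=45)
r[8] = 60  (first piece 2, then r[6]=45)
r[9] = 63  (first piece 1, then r[8]=60)
r[10] = 76
r[11] = 79  (first piece 1, then r[10]=76)
r[12] = 91  (first piece 2, then r[10]=76)
Maximum revenue is $91.
Now minimize piece count subject to staying optimal: for each k, pieces[k] = 1 + min over i with p[i]+r[k−i]=r[k] of pieces[k−i].
pieces[9] = 5
pieces[10] = 1
pieces[11] = 2
pieces[12] = 2

2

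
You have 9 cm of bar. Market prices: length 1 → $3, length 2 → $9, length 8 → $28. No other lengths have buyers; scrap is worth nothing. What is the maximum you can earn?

Consider every possible first cut. r[k] is the best of p[i]+r[k−i] over all sellable i≤k.
r[1] = 3
r[2] = 9
r[3] = 12  (first piece 1, then r[2]=9)
r[4] = 18  (first piece 2, then r[2]=9)
r[5] = 21  (first piece 1, then r[4]=18)
r[6] = 27  (first piece 2, then r[4]=18)
r[7] = 30  (first piece 1, then r[6]=27)
r[8] = 36  (first piece 2, then r[6]=27)
r[9] = 39  (first piece 1, then r[8]=36)
One optimal cutting: 2 + 2 + 2 + 2 + 1 → $39.

39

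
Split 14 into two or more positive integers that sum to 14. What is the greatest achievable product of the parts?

Let P[k] be the best product for length k (with at least one cut). For each first piece i, the rest contributes max(k−i, P[k−i]).
Small cases: P[2]=1, P[3]=2, P[4]=4, P[5]=6, P[6]=9, P[7]=12.
P[8] = max(1·12, 2·9, 3·6, …, 6·2, 7·1) = 18
P[9] = max(1·18, 2·12, 3·9, …, 7·2, 8·1) = 27
P[10] = max(1·27, 2·18, 3·12, …, 8·2, 9·1) = 36
P[11] = max(1·36, 2·27, 3·18, …, 9·2, 10·1) = 54
P[12] = max(1·54, 2·36, 3·27, …, 10·2, 11·1) = 81
P[13] = max(1·81, 2·54, 3·36, …, 11·2, 12·1) = 108
P[14] = max(1·108, 2·81, 3·54, …, 12·2, 13·1) = 162
One optimal split: 3 + 3 + 3 + 3 + 2; product 3·3·3·3·2 = 162.

162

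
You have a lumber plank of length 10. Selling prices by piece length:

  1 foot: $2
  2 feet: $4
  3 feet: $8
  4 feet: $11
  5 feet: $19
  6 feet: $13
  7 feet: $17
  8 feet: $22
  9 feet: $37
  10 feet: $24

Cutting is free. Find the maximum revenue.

39

Build R[k] bottom-up: R[k] = max over allowed piece i of (p[i] + R[k−i]).
R[1] = 2
R[2] = 4  (first piece 1, then R[1]=2)
R[3] = 8
R[4] = 11
R[5] = 19
R[6] = 21  (first piece 1, then R[5]=19)
R[7] = 23  (first piece 1, then R[6]=21)
R[8] = 27  (first piece 3, then R[5]=19)
R[9] = 37
R[10] = 39  (first piece 1, then R[9]=37)
One optimal cutting: 9 + 1 → $37 + $2 = $39.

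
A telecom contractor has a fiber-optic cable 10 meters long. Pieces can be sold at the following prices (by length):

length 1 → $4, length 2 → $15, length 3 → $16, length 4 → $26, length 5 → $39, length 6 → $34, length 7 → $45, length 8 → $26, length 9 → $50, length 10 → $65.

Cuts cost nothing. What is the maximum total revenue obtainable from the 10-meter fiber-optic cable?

78

Build v[k] bottom-up: v[k] = max over allowed piece i of (p[i] + v[k−i]).
v[1] = 4
v[2] = 15
v[3] = 19  (first piece 1, then v[2]=15)
v[4] = 30  (first piece 2, then v[2]=15)
v[5] = 39
v[6] = 45  (first piece 2, then v[4]=30)
v[7] = 54  (first piece 2, then v[5]=39)
v[8] = 60  (first piece 2, then v[6]=45)
v[9] = 69  (first piece 2, then v[7]=54)
v[10] = 78  (first piece 5, then v[5]=39)
One optimal cutting: 5 + 5 → $39 + $39 = $78.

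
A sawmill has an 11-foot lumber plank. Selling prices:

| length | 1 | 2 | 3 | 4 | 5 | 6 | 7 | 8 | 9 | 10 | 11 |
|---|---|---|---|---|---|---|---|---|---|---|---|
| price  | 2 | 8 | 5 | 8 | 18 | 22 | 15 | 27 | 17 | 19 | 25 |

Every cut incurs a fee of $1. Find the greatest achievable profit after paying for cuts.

39

Let net[k] be the best obtainable value from length k. For each k, try every first piece i and keep the best of price[i] + net[k−i] minus the 1 cut fee when i<k.
net[1] = 2
net[2] = max(2+2-1, 8+0) = 8
net[3] = max(2+8-1, 8+2-1, 5+0) = 9
net[4] = max(2+9-1, 8+8-1, 5+2-1, 8+0) = 15
net[5] = max(2+15-1, 8+9-1, 5+8-1, 8+2-1, 18+0) = 18
net[6] = max(2+18-1, 8+15-1, 5+9-1, 8+8-1, 18+2-1, 22+0) = 22
net[7] = max(2+22-1, 8+18-1, 5+15-1, …, 22+2-1, 15+0) = 25
net[8] = max(2+25-1, 8+22-1, 5+18-1, …, 15+2-1, 27+0) = 29
net[9] = max(2+29-1, 8+25-1, 5+22-1, …, 27+2-1, 17+0) = 32
net[10] = max(2+32-1, 8+29-1, 5+25-1, …, 17+2-1, 19+0) = 36
net[11] = max(2+36-1, 8+32-1, 5+29-1, …, 19+2-1, 25+0) = 39
One optimal plan: pieces 5 + 2 + 2 + 2 (3 cuts) → $42 − $3 = $39.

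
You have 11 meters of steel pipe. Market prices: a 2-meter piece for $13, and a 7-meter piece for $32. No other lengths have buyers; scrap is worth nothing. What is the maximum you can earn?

65

Let r[k] be the best obtainable value from length k. For each k, try every first piece i and keep the best of price[i] + r[k−i].
r[1] = 0
r[2] = 13
r[3] = 13
r[4] = 26  (first piece 2, then r[2]=13)
r[5] = 26
r[6] = 39  (first piece 2, then r[4]=26)
r[7] = 39
r[8] = 52  (first piece 2, then r[6]=39)
r[9] = 52
r[10] = 65  (first piece 2, then r[8]=52)
r[11] = 65
One optimal cutting: pieces 2 + 2 + 2 + 2 + 2 with 1 meter of scrap → $65.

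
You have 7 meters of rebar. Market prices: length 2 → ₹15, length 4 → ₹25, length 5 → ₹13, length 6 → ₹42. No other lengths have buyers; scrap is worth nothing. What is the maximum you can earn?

Build f[k] bottom-up: f[k] = max over allowed piece i of (p[i] + f[k−i]).
f[1] = 0
f[2] = 15
f[3] = 15
f[4] = 30  (first piece 2, then f[2]=15)
f[5] = 30
f[6] = 45  (first piece 2, then f[4]=30)
f[7] = 45
One optimal cutting: pieces 2 + 2 + 2 with 1 meter of scrap → ₹45.

45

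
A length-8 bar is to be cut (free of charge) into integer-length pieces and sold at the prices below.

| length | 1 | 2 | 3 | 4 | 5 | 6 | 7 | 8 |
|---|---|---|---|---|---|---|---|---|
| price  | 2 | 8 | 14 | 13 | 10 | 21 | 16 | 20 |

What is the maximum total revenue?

Let R[k] be the best obtainable value from length k. For each k, try every first piece i and keep the best of price[i] + R[k−i].
R[1] = 2
R[2] = max(2+2, 8+0) = 8
R[3] = max(2+8, 8+2, 14+0) = 14
R[4] = max(2+14, 8+8, 14+2, 13+0) = 16
R[5] = max(2+16, 8+14, 14+8, 13+2, 10+0) = 22
R[6] = max(2+22, 8+16, 14+14, 13+8, 10+2, 21+0) = 28
R[7] = max(2+28, 8+22, 14+16, …, 21+2, 16+0) = 30
R[8] = max(2+30, 8+28, 14+22, …, 16+2, 20+0) = 36
One optimal cutting: 3 + 3 + 2 → €14 + €14 + €8 = €36.

36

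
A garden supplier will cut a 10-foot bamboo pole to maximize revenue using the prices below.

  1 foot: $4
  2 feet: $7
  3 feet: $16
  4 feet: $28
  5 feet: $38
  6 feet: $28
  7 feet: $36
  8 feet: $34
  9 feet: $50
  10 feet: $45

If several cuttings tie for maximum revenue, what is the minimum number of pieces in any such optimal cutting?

Consider every possible first cut. r[k] is the best of p[i]+r[k−i] over all sellable i≤k.
r[1] = 4
r[2] = max(4+4, 7+0) = 8
r[3] = max(4+8, 7+4, 16+0) = 16
r[4] = max(4+16, 7+8, 16+4, 28+0) = 28
r[5] = max(4+28, 7+16, 16+8, 28+4, 38+0) = 38
r[6] = max(4+38, 7+28, 16+16, 28+8, 38+4, 28+0) = 42
r[7] = max(4+42, 7+38, 16+28, …, 28+4, 36+0) = 46
r[8] = max(4+46, 7+42, 16+38, …, 36+4, 34+0) = 56
r[9] = max(4+56, 7+46, 16+42, …, 34+4, 50+0) = 66
r[10] = max(4+66, 7+56, 16+46, …, 50+4, 45+0) = 76
Maximum revenue is $76.
Now minimize piece count subject to staying optimal: for each k, pieces[k] = 1 + min over i with p[i]+r[k−i]=r[k] of pieces[k−i].
pieces[7] = 3
pieces[8] = 2
pieces[9] = 2
pieces[10] = 2

2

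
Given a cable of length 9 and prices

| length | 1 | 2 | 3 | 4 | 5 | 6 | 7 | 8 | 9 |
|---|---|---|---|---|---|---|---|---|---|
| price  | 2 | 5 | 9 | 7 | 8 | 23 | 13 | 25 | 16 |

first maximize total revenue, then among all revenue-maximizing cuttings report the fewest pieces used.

2

Consider every possible first cut. r[k] is the best of p[i]+r[k−i] over all sellable i≤k.
r[1] = 2
r[2] = 5
r[3] = 9
r[4] = 11  (first piece 1, then r[3]=9)
r[5] = 14  (first piece 2, then r[3]=9)
r[6] = 23
r[7] = 25  (first piece 1, then r[6]=23)
r[8] = 28  (first piece 2, then r[6]=23)
r[9] = 32  (first piece 3, then r[6]=23)
Maximum revenue is $32.
Now minimize piece count subject to staying optimal: for each k, pieces[k] = 1 + min over i with p[i]+r[k−i]=r[k] of pieces[k−i].
pieces[6] = 1
pieces[7] = 2
pieces[8] = 2
pieces[9] = 2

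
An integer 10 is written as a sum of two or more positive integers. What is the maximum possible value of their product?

36

Fill g[k] for k=2..10: at each k try every first piece i and multiply by the better of (k−i) uncut or g[k−i].
g[2] = 1·max(1,0) = 1·1 = 1
g[3] = max(1·2, 2·1) = 2
g[4] = max(1·3, 2·2, 3·1) = 4
g[5] = max(1·4, 2·3, 3·2, 4·1) = 6
g[6] = max(1·6, 2·4, 3·3, 4·2, 5·1) = 9
g[7] = max(1·9, 2·6, 3·4, 4·3, 5·2, 6·1) = 12
g[8] = max(1·12, 2·9, 3·6, …, 6·2, 7·1) = 18
g[9] = max(1·18, 2·12, 3·9, …, 7·2, 8·1) = 27
g[10] = max(1·27, 2·18, 3·12, …, 8·2, 9·1) = 36
One optimal split: 3 + 3 + 2 + 2; product 3·3·2·2 = 36.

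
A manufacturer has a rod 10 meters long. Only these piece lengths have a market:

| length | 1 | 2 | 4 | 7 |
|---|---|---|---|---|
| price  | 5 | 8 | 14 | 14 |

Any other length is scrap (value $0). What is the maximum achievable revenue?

50

Consider every possible first cut. f[k] is the best of p[i]+f[k−i] over all sellable i≤k.
f[1] = 5
f[2] = max(5+5, 8+0) = 10
f[3] = max(5+10, 8+5) = 15
f[4] = max(5+15, 8+10, 14+0) = 20
f[5] = max(5+20, 8+15, 14+5) = 25
f[6] = max(5+25, 8+20, 14+10) = 30
f[7] = max(5+30, 8+25, 14+15, 14+0) = 35
f[8] = max(5+35, 8+30, 14+20, 14+5) = 40
f[9] = max(5+40, 8+35, 14+25, 14+10) = 45
f[10] = max(5+45, 8+40, 14+30, 14+15) = 50
One optimal cutting: 1 + 1 + 1 + 1 + 1 + 1 + 1 + 1 + 1 + 1 → $50.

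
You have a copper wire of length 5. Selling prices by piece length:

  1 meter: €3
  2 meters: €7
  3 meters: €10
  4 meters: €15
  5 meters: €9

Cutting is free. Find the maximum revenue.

Let r[k] be the best obtainable value from length k. For each k, try every first piece i and keep the best of price[i] + r[k−i].
r[1] = 3
r[2] = 7
r[3] = 10  (first piece 1, then r[2]=7)
r[4] = 15
r[5] = 18  (first piece 1, then r[4]=15)
One optimal cutting: 4 + 1 → €15 + €3 = €18.

18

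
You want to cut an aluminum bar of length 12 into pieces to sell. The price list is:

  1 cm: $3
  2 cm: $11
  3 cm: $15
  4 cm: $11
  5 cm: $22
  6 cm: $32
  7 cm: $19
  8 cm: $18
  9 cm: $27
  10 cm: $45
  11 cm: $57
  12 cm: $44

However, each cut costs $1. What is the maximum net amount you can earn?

63

Consider every possible first cut. v[k] is the best of p[i]+v[k−i] over all sellable i≤k, charging 1 whenever i<k.
v[1] = 3
v[2] = 11
v[3] = 15
v[4] = 21  (first piece 2, then v[2]=11)
v[5] = 25  (first piece 2, then v[3]=15)
v[6] = 32
v[7] = 35  (first piece 2, then v[5]=25)
v[8] = 42  (first piece 2, then v[6]=32)
v[9] = 46  (first piece 3, then v[6]=32)
v[10] = 52  (first piece 2, then v[8]=42)
v[11] = 57
v[12] = 63  (first piece 6, then v[6]=32)
One optimal plan: pieces 6 + 6 (1 cut) → $64 − $1 = $63.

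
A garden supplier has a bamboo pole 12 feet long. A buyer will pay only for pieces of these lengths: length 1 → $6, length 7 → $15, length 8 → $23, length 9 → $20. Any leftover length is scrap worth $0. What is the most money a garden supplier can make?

Let best[k] be the best obtainable value from length k. For each k, try every first piece i and keep the best of price[i] + best[k−i].
best[1] = 6
best[2] = 12  (first piece 1, then best[1]=6)
best[3] = 18  (first piece 1, then best[2]=12)
best[4] = 24  (first piece 1, then best[3]=18)
best[5] = 30  (first piece 1, then best[4]=24)
best[6] = 36  (first piece 1, then best[5]=30)
best[7] = 42  (first piece 1, then best[6]=36)
best[8] = 48  (first piece 1, then best[7]=42)
best[9] = 54  (first piece 1, then best[8]=48)
best[10] = 60  (first piece 1, then best[9]=54)
best[11] = 66  (first piece 1, then best[10]=60)
best[12] = 72  (first piece 1, then best[11]=66)
One optimal cutting: 1 + 1 + 1 + 1 + 1 + 1 + 1 + 1 + 1 + 1 + 1 + 1 → $72.

72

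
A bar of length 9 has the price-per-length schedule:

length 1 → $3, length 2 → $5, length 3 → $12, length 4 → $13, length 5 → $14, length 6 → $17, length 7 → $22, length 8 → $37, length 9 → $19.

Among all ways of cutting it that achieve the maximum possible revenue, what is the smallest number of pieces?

2

Let r[k] be the best obtainable value from length k. For each k, try every first piece i and keep the best of price[i] + r[k−i].
r[1] = 3
r[2] = 6  (first piece 1, then r[1]=3)
r[3] = 12
r[4] = 15  (first piece 1, then r[3]=12)
r[5] = 18  (first piece 1, then r[4]=15)
r[6] = 24  (first piece 3, then r[3]=12)
r[7] = 27  (first piece 1, then r[6]=24)
r[8] = 37
r[9] = 40  (first piece 1, then r[8]=37)
Maximum revenue is $40.
Now minimize piece count subject to staying optimal: for each k, pieces[k] = 1 + min over i with p[i]+r[k−i]=r[k] of pieces[k−i].
pieces[6] = 2
pieces[7] = 3
pieces[8] = 1
pieces[9] = 2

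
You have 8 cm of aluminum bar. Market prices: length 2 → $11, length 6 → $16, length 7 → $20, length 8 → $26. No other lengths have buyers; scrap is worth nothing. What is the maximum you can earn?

44

Build f[k] bottom-up: f[k] = max over allowed piece i of (p[i] + f[k−i]).
f[1] = 0
f[2] = 11
f[3] = 11
f[4] = 22  (first piece 2, then f[2]=11)
f[5] = 22
f[6] = 33  (first piece 2, then f[4]=22)
f[7] = 33
f[8] = 44  (first piece 2, then f[6]=33)
One optimal cutting: 2 + 2 + 2 + 2 → $44.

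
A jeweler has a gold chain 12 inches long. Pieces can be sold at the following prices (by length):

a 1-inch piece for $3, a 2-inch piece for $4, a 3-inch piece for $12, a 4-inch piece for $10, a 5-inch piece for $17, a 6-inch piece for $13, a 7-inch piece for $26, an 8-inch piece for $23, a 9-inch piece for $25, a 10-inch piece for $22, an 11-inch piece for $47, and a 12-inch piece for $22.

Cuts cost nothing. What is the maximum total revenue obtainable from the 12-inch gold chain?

Build r[k] bottom-up: r[k] = max over allowed piece i of (p[i] + r[k−i]).
r[1] = 3
r[2] = 6  (first piece 1, then r[1]=3)
r[3] = 12
r[4] = 15  (first piece 1, then r[3]=12)
r[5] = 18  (first piece 1, then r[4]=15)
r[6] = 24  (first piece 3, then r[3]=12)
r[7] = 27  (first piece 1, then r[6]=24)
r[8] = 30  (first piece 1, then r[7]=27)
r[9] = 36  (first piece 3, then r[6]=24)
r[10] = 39  (first piece 1, then r[9]=36)
r[11] = 47
r[12] = 50  (first piece 1, then r[11]=47)
One optimal cutting: 11 + 1 → $47 + $3 = $50.

50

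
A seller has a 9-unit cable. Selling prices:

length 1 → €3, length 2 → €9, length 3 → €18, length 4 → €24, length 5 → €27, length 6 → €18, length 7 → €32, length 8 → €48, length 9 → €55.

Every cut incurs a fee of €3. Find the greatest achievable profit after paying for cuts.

55

Consider every possible first cut. r[k] is the best of p[i]+r[k−i] over all sellable i≤k, charging 3 whenever i<k.
r[1] = 3
r[2] = max(3+3-3, 9+0) = 9
r[3] = max(3+9-3, 9+3-3, 18+0) = 18
r[4] = max(3+18-3, 9+9-3, 18+3-3, 24+0) = 24
r[5] = max(3+24-3, 9+18-3, 18+9-3, 24+3-3, 27+0) = 27
r[6] = max(3+27-3, 9+24-3, 18+18-3, 24+9-3, 27+3-3, 18+0) = 33
r[7] = max(3+33-3, 9+27-3, 18+24-3, …, 18+3-3, 32+0) = 39
r[8] = max(3+39-3, 9+33-3, 18+27-3, …, 32+3-3, 48+0) = 48
r[9] = max(3+48-3, 9+39-3, 18+33-3, …, 48+3-3, 55+0) = 55
Best is to make no cuts and sell whole for €55.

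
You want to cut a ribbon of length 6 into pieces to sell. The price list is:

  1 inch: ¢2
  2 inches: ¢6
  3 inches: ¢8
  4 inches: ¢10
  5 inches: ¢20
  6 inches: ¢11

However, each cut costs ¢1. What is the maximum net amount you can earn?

Let v[k] be the best obtainable value from length k. For each k, try every first piece i and keep the best of price[i] + v[k−i] minus the 1 cut fee when i<k.
v[1] = 2
v[2] = max(2+2-1, 6+0) = 6
v[3] = max(2+6-1, 6+2-1, 8+0) = 8
v[4] = max(2+8-1, 6+6-1, 8+2-1, 10+0) = 11
v[5] = max(2+11-1, 6+8-1, 8+6-1, 10+2-1, 20+0) = 20
v[6] = max(2+20-1, 6+11-1, 8+8-1, 10+6-1, 20+2-1, 11+0) = 21
One optimal plan: pieces 5 + 1 (1 cut) → ¢22 − ¢1 = ¢21.

21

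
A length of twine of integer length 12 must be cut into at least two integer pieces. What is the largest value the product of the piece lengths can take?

81

Define P[k] = max over 1≤i<k of i · max(k−i, P[k−i]); the inner max lets the remainder stay uncut if that's better.
P[2] = 1·max(1,0) = 1·1 = 1
P[3] = 1·max(2,1) = 1·2 = 2
P[4] = 2·max(2,1) = 2·2 = 4
P[5] = 2·max(3,2) = 2·3 = 6
P[6] = 3·max(3,2) = 3·3 = 9
P[7] = 2·max(5,6) = 2·6 = 12
P[8] = 2·max(6,9) = 2·9 = 18
P[9] = 3·max(6,9) = 3·9 = 27
P[10] = 2·max(8,18) = 2·18 = 36
P[11] = 2·max(9,27) = 2·27 = 54
P[12] = 3·max(9,27) = 3·27 = 81
One optimal split: 3 + 3 + 3 + 3; product 3·3·3·3 = 81.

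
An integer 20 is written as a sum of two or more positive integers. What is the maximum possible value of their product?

Let f[k] be the best product for length k (with at least one cut). For each first piece i, the rest contributes max(k−i, f[k−i]).
f[2] = 1·max(1,0) = 1·1 = 1
f[3] = 1·max(2,1) = 1·2 = 2
f[4] = 2·max(2,1) = 2·2 = 4
f[5] = 2·max(3,2) = 2·3 = 6
f[6] = 3·max(3,2) = 3·3 = 9
f[7] = 2·max(5,6) = 2·6 = 12
f[8] = 2·max(6,9) = 2·9 = 18
f[9] = 3·max(6,9) = 3·9 = 27
f[10] = 2·max(8,18) = 2·18 = 36
f[11] = 2·max(9,27) = 2·27 = 54
f[12] = 3·max(9,27) = 3·27 = 81
f[13] = 2·max(11,54) = 2·54 = 108
f[14] = 2·max(12,81) = 2·81 = 162
f[15] = 3·max(12,81) = 3·81 = 243
f[16] = 2·max(14,162) = 2·162 = 324
f[17] = 2·max(15,243) = 2·243 = 486
f[18] = 3·max(15,243) = 3·243 = 729
f[19] = 2·max(17,486) = 2·486 = 972
f[20] = 2·max(18,729) = 2·729 = 1458
One optimal split: 3 + 3 + 3 + 3 + 3 + 3 + 2; product 3·3·3·3·3·3·2 = 1458.

1458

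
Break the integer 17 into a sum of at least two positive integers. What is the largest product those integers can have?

Define P[k] = max over 1≤i<k of i · max(k−i, P[k−i]); the inner max lets the remainder stay uncut if that's better.
P[2] = 1·max(1,0) = 1·1 = 1
P[3] = 1·max(2,1) = 1·2 = 2
P[4] = 2·max(2,1) = 2·2 = 4
P[5] = 2·max(3,2) = 2·3 = 6
P[6] = 3·max(3,2) = 3·3 = 9
P[7] = 2·max(5,6) = 2·6 = 12
P[8] = 2·max(6,9) = 2·9 = 18
P[9] = 3·max(6,9) = 3·9 = 27
P[10] = 2·max(8,18) = 2·18 = 36
P[11] = 2·max(9,27) = 2·27 = 54
P[12] = 3·max(9,27) = 3·27 = 81
P[13] = 2·max(11,54) = 2·54 = 108
P[14] = 2·max(12,81) = 2·81 = 162
P[15] = 3·max(12,81) = 3·81 = 243
P[16] = 2·max(14,162) = 2·162 = 324
P[17] = 2·max(15,243) = 2·243 = 486
One optimal split: 3 + 3 + 3 + 3 + 3 + 2; product 3·3·3·3·3·2 = 486.

486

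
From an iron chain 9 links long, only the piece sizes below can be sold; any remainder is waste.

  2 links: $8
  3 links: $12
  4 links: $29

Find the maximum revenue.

58

Consider every possible first cut. f[k] is the best of p[i]+f[k−i] over all sellable i≤k.
f[1] = 0
f[2] = 8
f[3] = max(8+0, 12+0) = 12
f[4] = max(8+8, 12+0, 29+0) = 29
f[5] = max(8+12, 12+8, 29+0) = 29
f[6] = max(8+29, 12+12, 29+8) = 37
f[7] = max(8+29, 12+29, 29+12) = 41
f[8] = max(8+37, 12+29, 29+29) = 58
f[9] = max(8+41, 12+37, 29+29) = 58
One optimal cutting: pieces 4 + 4 with 1 link of scrap → $58.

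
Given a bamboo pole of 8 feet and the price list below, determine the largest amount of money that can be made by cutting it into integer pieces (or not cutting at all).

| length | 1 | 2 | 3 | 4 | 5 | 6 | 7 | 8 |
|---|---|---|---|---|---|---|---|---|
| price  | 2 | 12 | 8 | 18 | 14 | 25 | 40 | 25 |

Build r[k] bottom-up: r[k] = max over allowed piece i of (p[i] + r[k−i]).
r[1] = 2
r[2] = 12
r[3] = 14  (first piece 1, then r[2]=12)
r[4] = 24  (first piece 2, then r[2]=12)
r[5] = 26  (first piece 1, then r[4]=24)
r[6] = 36  (first piece 2, then r[4]=24)
r[7] = 40
r[8] = 48  (first piece 2, then r[6]=36)
One optimal cutting: 2 + 2 + 2 + 2 → $12 + $12 + $12 + $12 = $48.

48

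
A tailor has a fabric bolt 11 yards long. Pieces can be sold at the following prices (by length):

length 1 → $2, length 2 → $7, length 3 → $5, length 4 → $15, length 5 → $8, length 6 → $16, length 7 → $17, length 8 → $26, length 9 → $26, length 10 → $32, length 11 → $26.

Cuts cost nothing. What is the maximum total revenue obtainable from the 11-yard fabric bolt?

Let R[k] be the best obtainable value from length k. For each k, try every first piece i and keep the best of price[i] + R[k−i].
R[1] = 2
R[2] = max(2+2, 7+0) = 7
R[3] = max(2+7, 7+2, 5+0) = 9
R[4] = max(2+9, 7+7, 5+2, 15+0) = 15
R[5] = max(2+15, 7+9, 5+7, 15+2, 8+0) = 17
R[6] = max(2+17, 7+15, 5+9, 15+7, 8+2, 16+0) = 22
R[7] = max(2+22, 7+17, 5+15, …, 16+2, 17+0) = 24
R[8] = max(2+24, 7+22, 5+17, …, 17+2, 26+0) = 30
R[9] = max(2+30, 7+24, 5+22, …, 26+2, 26+0) = 32
R[10] = max(2+32, 7+30, 5+24, …, 26+2, 32+0) = 37
R[11] = max(2+37, 7+32, 5+30, …, 32+2, 26+0) = 39
One optimal cutting: 4 + 4 + 2 + 1 → $15 + $15 + $7 + $2 = $39.

39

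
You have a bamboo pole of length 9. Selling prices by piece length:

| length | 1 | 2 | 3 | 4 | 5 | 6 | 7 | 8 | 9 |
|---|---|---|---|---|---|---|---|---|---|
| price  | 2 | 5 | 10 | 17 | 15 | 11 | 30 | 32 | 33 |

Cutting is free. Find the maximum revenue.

36

Build best[k] bottom-up: best[k] = max over allowed piece i of (p[i] + best[k−i]).
best[1] = 2
best[2] = 5
best[3] = 10
best[4] = 17
best[5] = 19  (first piece 1, then best[4]=17)
best[6] = 22  (first piece 2, then best[4]=17)
best[7] = 30
best[8] = 34  (first piece 4, then best[4]=17)
best[9] = 36  (first piece 1, then best[8]=34)
One optimal cutting: 4 + 4 + 1 → $17 + $17 + $2 = $36.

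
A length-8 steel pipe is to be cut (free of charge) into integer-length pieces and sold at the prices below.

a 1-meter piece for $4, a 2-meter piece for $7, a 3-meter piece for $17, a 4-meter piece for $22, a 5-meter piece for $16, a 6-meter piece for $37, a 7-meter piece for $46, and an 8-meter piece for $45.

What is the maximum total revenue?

50

Build best[k] bottom-up: best[k] = max over allowed piece i of (p[i] + best[k−i]).
best[1] = 4
best[2] = 8  (first piece 1, then best[1]=4)
best[3] = 17
best[4] = 22
best[5] = 26  (first piece 1, then best[4]=22)
best[6] = 37
best[7] = 46
best[8] = 50  (first piece 1, then best[7]=46)
One optimal cutting: 7 + 1 → $46 + $4 = $50.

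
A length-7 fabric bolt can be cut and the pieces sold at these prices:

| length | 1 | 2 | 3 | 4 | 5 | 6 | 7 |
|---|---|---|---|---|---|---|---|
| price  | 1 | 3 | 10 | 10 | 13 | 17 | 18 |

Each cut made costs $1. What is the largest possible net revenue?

19

Build net[k] bottom-up: net[k] = max over allowed piece i of (p[i] + net[k−i]) − 1 per cut.
net[1] = 1
net[2] = max(1+1-1, 3+0) = 3
net[3] = max(1+3-1, 3+1-1, 10+0) = 10
net[4] = max(1+10-1, 3+3-1, 10+1-1, 10+0) = 10
net[5] = max(1+10-1, 3+10-1, 10+3-1, 10+1-1, 13+0) = 13
net[6] = max(1+13-1, 3+10-1, 10+10-1, 10+3-1, 13+1-1, 17+0) = 19
net[7] = max(1+19-1, 3+13-1, 10+10-1, …, 17+1-1, 18+0) = 19
One optimal plan: pieces 3 + 3 + 1 (2 cuts) → $21 − $2 = $19.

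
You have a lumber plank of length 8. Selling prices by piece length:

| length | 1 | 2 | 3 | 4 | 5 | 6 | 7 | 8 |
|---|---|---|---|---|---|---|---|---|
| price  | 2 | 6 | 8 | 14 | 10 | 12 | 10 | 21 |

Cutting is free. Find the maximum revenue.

Build R[k] bottom-up: R[k] = max over allowed piece i of (p[i] + R[k−i]).
R[1] = 2
R[2] = max(2+2, 6+0) = 6
R[3] = max(2+6, 6+2, 8+0) = 8
R[4] = max(2+8, 6+6, 8+2, 14+0) = 14
R[5] = max(2+14, 6+8, 8+6, 14+2, 10+0) = 16
R[6] = max(2+16, 6+14, 8+8, 14+6, 10+2, 12+0) = 20
R[7] = max(2+20, 6+16, 8+14, …, 12+2, 10+0) = 22
R[8] = max(2+22, 6+20, 8+16, …, 10+2, 21+0) = 28
One optimal cutting: 4 + 4 → $14 + $14 = $28.

28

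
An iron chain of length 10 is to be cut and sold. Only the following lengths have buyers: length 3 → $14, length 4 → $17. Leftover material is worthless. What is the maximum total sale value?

Let best[k] be the best obtainable value from length k. For each k, try every first piece i and keep the best of price[i] + best[k−i].
best[1] = 0
best[2] = 0
best[3] = 14
best[4] = 17
best[5] = 17
best[6] = 28  (first piece 3, then best[3]=14)
best[7] = 31  (first piece 3, then best[4]=17)
best[8] = 34  (first piece 4, then best[4]=17)
best[9] = 42  (first piece 3, then best[6]=28)
best[10] = 45  (first piece 3, then best[7]=31)
One optimal cutting: 4 + 3 + 3 → $45.

45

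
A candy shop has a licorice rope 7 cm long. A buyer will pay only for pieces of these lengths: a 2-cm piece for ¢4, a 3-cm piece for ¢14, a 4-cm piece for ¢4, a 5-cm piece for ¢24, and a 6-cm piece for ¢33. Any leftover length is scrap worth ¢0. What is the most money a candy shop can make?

Consider every possible first cut. r[k] is the best of p[i]+r[k−i] over all sellable i≤k.
r[1] = 0
r[2] = 4
r[3] = 14
r[4] = 14
r[5] = 24
r[6] = 33
r[7] = 33
One optimal cutting: pieces 6 with 1 cm of scrap → ¢33.

33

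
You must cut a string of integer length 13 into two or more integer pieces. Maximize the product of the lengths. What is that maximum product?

108

Define f[k] = max over 1≤i<k of i · max(k−i, f[k−i]); the inner max lets the remainder stay uncut if that's better.
Small cases: f[2]=1, f[3]=2, f[4]=4, f[5]=6, f[6]=9, f[7]=12, f[8]=18.
f[9] = 3·max(6,9) = 3·9 = 27
f[10] = 2·max(8,18) = 2·18 = 36
f[11] = 2·max(9,27) = 2·27 = 54
f[12] = 3·max(9,27) = 3·27 = 81
f[13] = 2·max(11,54) = 2·54 = 108
One optimal split: 3 + 3 + 3 + 2 + 2; product 3·3·3·2·2 = 108.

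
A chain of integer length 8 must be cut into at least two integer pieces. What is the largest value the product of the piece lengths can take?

18

Fill m[k] for k=2..8: at each k try every first piece i and multiply by the better of (k−i) uncut or m[k−i].
m[2] = 1×max(1,0) = 1×1 = 1
m[3] = 1×max(2,1) = 1×2 = 2
m[4] = 2×max(2,1) = 2×2 = 4
m[5] = 2×max(3,2) = 2×3 = 6
m[6] = 3×max(3,2) = 3×3 = 9
m[7] = 2×max(5,6) = 2×6 = 12
m[8] = 2×max(6,9) = 2×9 = 18
One optimal split: 3 + 3 + 2; product 3×3×2 = 18.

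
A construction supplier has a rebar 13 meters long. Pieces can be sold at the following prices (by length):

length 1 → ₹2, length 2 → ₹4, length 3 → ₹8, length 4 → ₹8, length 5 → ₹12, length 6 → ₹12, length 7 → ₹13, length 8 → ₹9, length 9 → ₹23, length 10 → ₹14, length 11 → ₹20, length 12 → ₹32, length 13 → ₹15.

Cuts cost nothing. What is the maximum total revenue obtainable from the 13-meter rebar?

Consider every possible first cut. best[k] is the best of p[i]+best[k−i] over all sellable i≤k.
best[1] = 2
best[2] = 4  (first piece 1, then best[1]=2)
best[3] = 8
best[4] = 10  (first piece 1, then best[3]=8)
best[5] = 12  (first piece 1, then best[4]=10)
best[6] = 16  (first piece 3, then best[3]=8)
best[7] = 18  (first piece 1, then best[6]=16)
best[8] = 20  (first piece 1, then best[7]=18)
best[9] = 24  (first piece 3, then best[6]=16)
best[10] = 26  (first piece 1, then best[9]=24)
best[11] = 28  (first piece 1, then best[10]=26)
best[12] = 32  (first piece 3, then best[9]=24)
best[13] = 34  (first piece 1, then best[12]=32)
One optimal cutting: 3 + 3 + 3 + 3 + 1 → ₹8 + ₹8 + ₹8 + ₹8 + ₹2 = ₹34.

34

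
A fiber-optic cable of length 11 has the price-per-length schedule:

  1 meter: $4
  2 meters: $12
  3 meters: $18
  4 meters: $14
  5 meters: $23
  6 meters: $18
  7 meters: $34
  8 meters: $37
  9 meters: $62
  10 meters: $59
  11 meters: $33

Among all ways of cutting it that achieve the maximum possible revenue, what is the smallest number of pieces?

2

Build r[k] bottom-up: r[k] = max over allowed piece i of (p[i] + r[k−i]).
r[1] = 4
r[2] = 12
r[3] = 18
r[4] = 24  (first piece 2, then r[2]=12)
r[5] = 30  (first piece 2, then r[3]=18)
r[6] = 36  (first piece 2, then r[4]=24)
r[7] = 42  (first piece 2, then r[5]=30)
r[8] = 48  (first piece 2, then r[6]=36)
r[9] = 62
r[10] = 66  (first piece 1, then r[9]=62)
r[11] = 74  (first piece 2, then r[9]=62)
Maximum revenue is $74.
Now minimize piece count subject to staying optimal: for each k, pieces[k] = 1 + min over i with p[i]+r[k−i]=r[k] of pieces[k−i].
pieces[8] = 3
pieces[9] = 1
pieces[10] = 2
pieces[11] = 2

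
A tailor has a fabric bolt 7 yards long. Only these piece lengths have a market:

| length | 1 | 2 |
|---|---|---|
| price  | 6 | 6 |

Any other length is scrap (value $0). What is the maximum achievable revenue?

Consider every possible first cut. best[k] is the best of p[i]+best[k−i] over all sellable i≤k.
best[1] = 6
best[2] = max(6+6, 6+0) = 12
best[3] = max(6+12, 6+6) = 18
best[4] = max(6+18, 6+12) = 24
best[5] = max(6+24, 6+18) = 30
best[6] = max(6+30, 6+24) = 36
best[7] = max(6+36, 6+30) = 42
One optimal cutting: 1 + 1 + 1 + 1 + 1 + 1 + 1 → $42.

42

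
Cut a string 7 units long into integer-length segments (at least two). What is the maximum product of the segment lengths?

12

Fill g[k] for k=2..7: at each k try every first piece i and multiply by the better of (k−i) uncut or g[k−i].
g[2] = 1·max(1,0) = 1·1 = 1
g[3] = 1·max(2,1) = 1·2 = 2
g[4] = 2·max(2,1) = 2·2 = 4
g[5] = 2·max(3,2) = 2·3 = 6
g[6] = 3·max(3,2) = 3·3 = 9
g[7] = 2·max(5,6) = 2·6 = 12
One optimal split: 3 + 2 + 2; product 3·2·2 = 12.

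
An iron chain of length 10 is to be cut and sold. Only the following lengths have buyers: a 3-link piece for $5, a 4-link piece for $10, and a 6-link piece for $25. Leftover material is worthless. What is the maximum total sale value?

Let f[k] be the best obtainable value from length k. For each k, try every first piece i and keep the best of price[i] + f[k−i].
f[1] = 0
f[2] = 0
f[3] = 5
f[4] = 10
f[5] = 10
f[6] = 25
f[7] = 25
f[8] = 25
f[9] = 30  (first piece 3, then f[6]=25)
f[10] = 35  (first piece 4, then f[6]=25)
One optimal cutting: 6 + 4 → $35.

35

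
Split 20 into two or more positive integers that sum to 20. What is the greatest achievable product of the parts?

Let prod[k] be the best product for length k (with at least one cut). For each first piece i, the rest contributes max(k−i, prod[k−i]).
Small cases: prod[2]=1, prod[3]=2, prod[4]=4, prod[5]=6, prod[6]=9, prod[7]=12, prod[8]=18, prod[9]=27, prod[10]=36, prod[11]=54, prod[12]=81.
prod[13] = 2·max(11,54) = 2·54 = 108
prod[14] = 2·max(12,81) = 2·81 = 162
prod[15] = 3·max(12,81) = 3·81 = 243
prod[16] = 2·max(14,162) = 2·162 = 324
prod[17] = 2·max(15,243) = 2·243 = 486
prod[18] = 3·max(15,243) = 3·243 = 729
prod[19] = 2·max(17,486) = 2·486 = 972
prod[20] = 2·max(18,729) = 2·729 = 1458
One optimal split: 3 + 3 + 3 + 3 + 3 + 3 + 2; product 3·3·3·3·3·3·2 = 1458.

1458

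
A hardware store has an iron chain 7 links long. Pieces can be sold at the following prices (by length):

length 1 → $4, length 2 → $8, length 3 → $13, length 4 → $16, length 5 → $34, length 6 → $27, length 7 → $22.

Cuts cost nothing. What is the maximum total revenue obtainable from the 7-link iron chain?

Build best[k] bottom-up: best[k] = max over allowed piece i of (p[i] + best[k−i]).
best[1] = 4
best[2] = max(4+4, 8+0) = 8
best[3] = max(4+8, 8+4, 13+0) = 13
best[4] = max(4+13, 8+8, 13+4, 16+0) = 17
best[5] = max(4+17, 8+13, 13+8, 16+4, 34+0) = 34
best[6] = max(4+34, 8+17, 13+13, 16+8, 34+4, 27+0) = 38
best[7] = max(4+38, 8+34, 13+17, …, 27+4, 22+0) = 42
One optimal cutting: 5 + 1 + 1 → $34 + $4 + $4 = $42.

42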